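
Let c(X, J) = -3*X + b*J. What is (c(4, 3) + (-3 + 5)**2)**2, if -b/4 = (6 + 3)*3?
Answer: 110224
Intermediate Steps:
b = -108 (b = -4*(6 + 3)*3 = -36*3 = -4*27 = -108)
c(X, J) = -108*J - 3*X (c(X, J) = -3*X - 108*J = -108*J - 3*X)
(c(4, 3) + (-3 + 5)**2)**2 = ((-108*3 - 3*4) + (-3 + 5)**2)**2 = ((-324 - 12) + 2**2)**2 = (-336 + 4)**2 = (-332)**2 = 110224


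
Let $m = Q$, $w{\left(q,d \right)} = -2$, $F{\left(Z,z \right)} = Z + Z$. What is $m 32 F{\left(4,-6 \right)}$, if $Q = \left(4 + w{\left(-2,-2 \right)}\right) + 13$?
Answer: $3840$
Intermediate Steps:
$F{\left(Z,z \right)} = 2 Z$
$Q = 15$ ($Q = \left(4 - 2\right) + 13 = 2 + 13 = 15$)
$m = 15$
$m 32 F{\left(4,-6 \right)} = 15 \cdot 32 \cdot 2 \cdot 4 = 480 \cdot 8 = 3840$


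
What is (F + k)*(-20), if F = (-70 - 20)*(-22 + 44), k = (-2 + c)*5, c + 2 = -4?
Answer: 40400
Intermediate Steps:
c = -6 (c = -2 - 4 = -6)
k = -40 (k = (-2 - 6)*5 = -8*5 = -40)
F = -1980 (F = -90*22 = -1980)
(F + k)*(-20) = (-1980 - 40)*(-20) = -2020*(-20) = 40400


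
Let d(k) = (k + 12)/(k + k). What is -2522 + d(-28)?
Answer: -17652/7 ≈ -2521.7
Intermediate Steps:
d(k) = (12 + k)/(2*k) (d(k) = (12 + k)/((2*k)) = (12 + k)*(1/(2*k)) = (12 + k)/(2*k))
-2522 + d(-28) = -2522 + (½)*(12 - 28)/(-28) = -2522 + (½)*(-1/28)*(-16) = -2522 + 2/7 = -17652/7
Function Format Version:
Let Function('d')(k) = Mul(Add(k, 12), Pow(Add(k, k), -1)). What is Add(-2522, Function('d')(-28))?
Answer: Rational(-17652, 7) ≈ -2521.7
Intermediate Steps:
Function('d')(k) = Mul(Rational(1, 2), Pow(k, -1), Add(12, k)) (Function('d')(k) = Mul(Add(12, k), Pow(Mul(2, k), -1)) = Mul(Add(12, k), Mul(Rational(1, 2), Pow(k, -1))) = Mul(Rational(1, 2), Pow(k, -1), Add(12, k)))
Add(-2522, Function('d')(-28)) = Add(-2522, Mul(Rational(1, 2), Pow(-28, -1), Add(12, -28))) = Add(-2522, Mul(Rational(1, 2), Rational(-1, 28), -16)) = Add(-2522, Rational(2, 7)) = Rational(-17652, 7)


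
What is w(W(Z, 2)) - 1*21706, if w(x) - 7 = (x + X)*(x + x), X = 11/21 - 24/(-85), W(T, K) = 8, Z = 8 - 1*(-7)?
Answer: -38481211/1785 ≈ -21558.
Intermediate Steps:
Z = 15 (Z = 8 + 7 = 15)
X = 1439/1785 (X = 11*(1/21) - 24*(-1/85) = 11/21 + 24/85 = 1439/1785 ≈ 0.80616)
w(x) = 7 + 2*x*(1439/1785 + x) (w(x) = 7 + (x + 1439/1785)*(x + x) = 7 + (1439/1785 + x)*(2*x) = 7 + 2*x*(1439/1785 + x))
w(W(Z, 2)) - 1*21706 = (7 + 2*8**2 + (2878/1785)*8) - 1*21706 = (7 + 2*64 + 23024/1785) - 21706 = (7 + 128 + 23024/1785) - 21706 = 263999/1785 - 21706 = -38481211/1785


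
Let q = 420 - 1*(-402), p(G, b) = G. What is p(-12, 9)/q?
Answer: -2/137 ≈ -0.014599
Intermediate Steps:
q = 822 (q = 420 + 402 = 822)
p(-12, 9)/q = -12/822 = -12*1/822 = -2/137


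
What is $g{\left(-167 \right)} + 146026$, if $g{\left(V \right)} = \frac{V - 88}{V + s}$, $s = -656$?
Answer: $\frac{120179653}{823} \approx 1.4603 \cdot 10^{5}$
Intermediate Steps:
$g{\left(V \right)} = \frac{-88 + V}{-656 + V}$ ($g{\left(V \right)} = \frac{V - 88}{V - 656} = \frac{-88 + V}{-656 + V}$)
$g{\left(-167 \right)} + 146026 = \frac{-88 - 167}{-656 - 167} + 146026 = \frac{1}{-823} \left(-255\right) + 146026 = \left(- \frac{1}{823}\right) \left(-255\right) + 146026 = \frac{255}{823} + 146026 = \frac{120179653}{823}$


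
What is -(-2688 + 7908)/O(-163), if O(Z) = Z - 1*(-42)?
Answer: 5220/121 ≈ 43.141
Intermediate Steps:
O(Z) = 42 + Z (O(Z) = Z + 42 = 42 + Z)
-(-2688 + 7908)/O(-163) = -(-2688 + 7908)/(42 - 163) = -5220/(-121) = -5220*(-1)/121 = -1*(-5220/121) = 5220/121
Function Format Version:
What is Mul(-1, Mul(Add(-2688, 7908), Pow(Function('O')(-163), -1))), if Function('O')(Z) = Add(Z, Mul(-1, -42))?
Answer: Rational(5220, 121) ≈ 43.141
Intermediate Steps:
Function('O')(Z) = Add(42, Z) (Function('O')(Z) = Add(Z, 42) = Add(42, Z))
Mul(-1, Mul(Add(-2688, 7908), Pow(Function('O')(-163), -1))) = Mul(-1, Mul(Add(-2688, 7908), Pow(Add(42, -163), -1))) = Mul(-1, Mul(5220, Pow(-121, -1))) = Mul(-1, Mul(5220, Rational(-1, 121))) = Mul(-1, Rational(-5220, 121)) = Rational(5220, 121)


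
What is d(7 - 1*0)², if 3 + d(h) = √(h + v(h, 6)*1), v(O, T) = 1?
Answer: 17 - 12*√2 ≈ 0.029437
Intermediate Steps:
d(h) = -3 + √(1 + h) (d(h) = -3 + √(h + 1*1) = -3 + √(h + 1) = -3 + √(1 + h))
d(7 - 1*0)² = (-3 + √(1 + (7 - 1*0)))² = (-3 + √(1 + (7 + 0)))² = (-3 + √(1 + 7))² = (-3 + √8)² = (-3 + 2*√2)²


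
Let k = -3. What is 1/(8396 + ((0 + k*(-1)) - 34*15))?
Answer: 1/7889 ≈ 0.00012676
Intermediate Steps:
1/(8396 + ((0 + k*(-1)) - 34*15)) = 1/(8396 + ((0 - 3*(-1)) - 34*15)) = 1/(8396 + ((0 + 3) - 510)) = 1/(8396 + (3 - 510)) = 1/(8396 - 507) = 1/7889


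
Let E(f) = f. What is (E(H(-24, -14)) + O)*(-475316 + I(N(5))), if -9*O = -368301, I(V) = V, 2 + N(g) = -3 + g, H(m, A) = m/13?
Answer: -758556329084/39 ≈ -1.9450e+10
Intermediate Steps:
H(m, A) = m/13 (H(m, A) = m*(1/13) = m/13)
N(g) = -5 + g (N(g) = -2 + (-3 + g) = -5 + g)
O = 122767/3 (O = -⅑*(-368301) = 122767/3 ≈ 40922.)
(E(H(-24, -14)) + O)*(-475316 + I(N(5))) = ((1/13)*(-24) + 122767/3)*(-475316 + (-5 + 5)) = (-24/13 + 122767/3)*(-475316 + 0) = (1595899/39)*(-475316) = -758556329084/39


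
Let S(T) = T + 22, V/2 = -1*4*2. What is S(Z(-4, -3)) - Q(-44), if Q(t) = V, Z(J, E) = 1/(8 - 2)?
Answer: 229/6 ≈ 38.167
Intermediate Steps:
Z(J, E) = ⅙ (Z(J, E) = 1/6 = ⅙)
V = -16 (V = 2*(-1*4*2) = 2*(-4*2) = 2*(-8) = -16)
S(T) = 22 + T
Q(t) = -16
S(Z(-4, -3)) - Q(-44) = (22 + ⅙) - 1*(-16) = 133/6 + 16 = 229/6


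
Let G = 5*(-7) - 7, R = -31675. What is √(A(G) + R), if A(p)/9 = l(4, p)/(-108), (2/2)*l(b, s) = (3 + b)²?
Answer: I*√1140447/6 ≈ 177.99*I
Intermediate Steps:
G = -42 (G = -35 - 7 = -42)
l(b, s) = (3 + b)²
A(p) = -49/12 (A(p) = 9*((3 + 4)²/(-108)) = 9*(7²*(-1/108)) = 9*(49*(-1/108)) = 9*(-49/108) = -49/12)
√(A(G) + R) = √(-49/12 - 31675) = √(-380149/12) = I*√1140447/6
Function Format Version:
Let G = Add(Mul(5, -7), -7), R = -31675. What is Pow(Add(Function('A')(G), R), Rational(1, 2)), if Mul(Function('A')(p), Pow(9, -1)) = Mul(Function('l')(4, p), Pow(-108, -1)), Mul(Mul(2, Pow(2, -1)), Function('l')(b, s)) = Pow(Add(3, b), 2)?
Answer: Mul(Rational(1, 6), I, Pow(1140447, Rational(1, 2))) ≈ Mul(177.99, I)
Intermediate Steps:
G = -42 (G = Add(-35, -7) = -42)
Function('l')(b, s) = Pow(Add(3, b), 2)
Function('A')(p) = Rational(-49, 12) (Function('A')(p) = Mul(9, Mul(Pow(Add(3, 4), 2), Pow(-108, -1))) = Mul(9, Mul(Pow(7, 2), Rational(-1, 108))) = Mul(9, Mul(49, Rational(-1, 108))) = Mul(9, Rational(-49, 108)) = Rational(-49, 12))
Pow(Add(Function('A')(G), R), Rational(1, 2)) = Pow(Add(Rational(-49, 12), -31675), Rational(1, 2)) = Pow(Rational(-380149, 12), Rational(1, 2)) = Mul(Rational(1, 6), I, Pow(1140447, Rational(1, 2)))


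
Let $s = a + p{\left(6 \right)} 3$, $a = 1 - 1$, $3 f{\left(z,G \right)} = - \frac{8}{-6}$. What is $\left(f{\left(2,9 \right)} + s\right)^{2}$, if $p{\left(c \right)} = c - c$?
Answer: $\frac{16}{81} \approx 0.19753$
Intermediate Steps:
$f{\left(z,G \right)} = \frac{4}{9}$ ($f{\left(z,G \right)} = \frac{\left(-8\right) \frac{1}{-6}}{3} = \frac{\left(-8\right) \left(- \frac{1}{6}\right)}{3} = \frac{1}{3} \cdot \frac{4}{3} = \frac{4}{9}$)
$p{\left(c \right)} = 0$
$a = 0$
$s = 0$ ($s = 0 + 0 \cdot 3 = 0 + 0 = 0$)
$\left(f{\left(2,9 \right)} + s\right)^{2} = \left(\frac{4}{9} + 0\right)^{2} = \left(\frac{4}{9}\right)^{2} = \frac{16}{81}$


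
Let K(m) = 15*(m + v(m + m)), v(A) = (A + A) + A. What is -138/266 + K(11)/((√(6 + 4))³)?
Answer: -69/133 + 231*√10/20 ≈ 36.005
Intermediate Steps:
v(A) = 3*A (v(A) = 2*A + A = 3*A)
K(m) = 105*m (K(m) = 15*(m + 3*(m + m)) = 15*(m + 3*(2*m)) = 15*(m + 6*m) = 15*(7*m) = 105*m)
-138/266 + K(11)/((√(6 + 4))³) = -138/266 + (105*11)/((√(6 + 4))³) = -138*1/266 + 1155/((√10)³) = -69/133 + 1155/((10*√10)) = -69/133 + 1155*(√10/100) = -69/133 + 231*√10/20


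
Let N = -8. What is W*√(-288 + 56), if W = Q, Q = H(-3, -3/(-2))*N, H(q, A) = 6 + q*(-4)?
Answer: -288*I*√58 ≈ -2193.3*I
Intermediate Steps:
H(q, A) = 6 - 4*q
Q = -144 (Q = (6 - 4*(-3))*(-8) = (6 + 12)*(-8) = 18*(-8) = -144)
W = -144
W*√(-288 + 56) = -144*√(-288 + 56) = -288*I*√58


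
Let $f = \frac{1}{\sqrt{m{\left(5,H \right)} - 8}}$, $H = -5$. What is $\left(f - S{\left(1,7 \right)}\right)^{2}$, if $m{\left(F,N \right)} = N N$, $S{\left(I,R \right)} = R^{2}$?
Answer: $\frac{\left(833 - \sqrt{17}\right)^{2}}{289} \approx 2377.3$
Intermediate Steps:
$m{\left(F,N \right)} = N^{2}$
$f = \frac{\sqrt{17}}{17}$ ($f = \frac{1}{\sqrt{\left(-5\right)^{2} - 8}} = \frac{1}{\sqrt{25 - 8}} = \frac{1}{\sqrt{17}} = \frac{\sqrt{17}}{17} \approx 0.24254$)
$\left(f - S{\left(1,7 \right)}\right)^{2} = \left(\frac{\sqrt{17}}{17} - 7^{2}\right)^{2} = \left(\frac{\sqrt{17}}{17} - 49\right)^{2} = \left(-49 + \frac{\sqrt{17}}{17}\right)^{2}$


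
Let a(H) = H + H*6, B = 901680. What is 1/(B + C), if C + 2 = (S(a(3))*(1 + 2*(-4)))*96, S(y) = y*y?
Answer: 1/605326 ≈ 1.6520e-6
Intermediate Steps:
a(H) = 7*H (a(H) = H + 6*H = 7*H)
S(y) = y²
C = -296354 (C = -2 + ((7*3)²*(1 + 2*(-4)))*96 = -2 + (21²*(1 - 8))*96 = -2 + (441*(-7))*96 = -2 - 3087*96 = -2 - 296352 = -296354)
1/(B + C) = 1/(901680 - 296354) = 1/605326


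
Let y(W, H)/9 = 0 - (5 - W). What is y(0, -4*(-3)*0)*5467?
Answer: -246015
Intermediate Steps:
y(W, H) = -45 + 9*W (y(W, H) = 9*(0 - (5 - W)) = 9*(0 + (-5 + W)) = 9*(-5 + W) = -45 + 9*W)
y(0, -4*(-3)*0)*5467 = (-45 + 9*0)*5467 = (-45 + 0)*5467 = -45*5467 = -246015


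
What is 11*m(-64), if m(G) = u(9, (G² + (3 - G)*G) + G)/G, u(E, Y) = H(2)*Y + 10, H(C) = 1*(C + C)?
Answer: 5577/32 ≈ 174.28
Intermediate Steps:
H(C) = 2*C (H(C) = 1*(2*C) = 2*C)
u(E, Y) = 10 + 4*Y (u(E, Y) = (2*2)*Y + 10 = 4*Y + 10 = 10 + 4*Y)
m(G) = (10 + 4*G + 4*G² + 4*G*(3 - G))/G (m(G) = (10 + 4*((G² + (3 - G)*G) + G))/G = (10 + 4*((G² + G*(3 - G)) + G))/G = (10 + 4*(G + G² + G*(3 - G)))/G = (10 + (4*G + 4*G² + 4*G*(3 - G)))/G = (10 + 4*G + 4*G² + 4*G*(3 - G))/G)
11*m(-64) = 11*(16 + 10/(-64)) = 11*(16 + 10*(-1/64)) = 11*(16 - 5/32) = 11*(507/32) = 5577/32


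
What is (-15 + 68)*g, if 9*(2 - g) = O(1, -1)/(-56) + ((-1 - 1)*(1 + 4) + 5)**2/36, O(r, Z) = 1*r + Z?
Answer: 33019/324 ≈ 101.91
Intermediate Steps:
O(r, Z) = Z + r (O(r, Z) = r + Z = Z + r)
g = 623/324 (g = 2 - ((-1 + 1)/(-56) + ((-1 - 1)*(1 + 4) + 5)**2/36)/9 = 2 - (0*(-1/56) + (-2*5 + 5)**2*(1/36))/9 = 2 - (0 + (-10 + 5)**2*(1/36))/9 = 2 - (0 + (-5)**2*(1/36))/9 = 2 - (0 + 25*(1/36))/9 = 2 - (0 + 25/36)/9 = 2 - 1/9*25/36 = 2 - 25/324 = 623/324 ≈ 1.9228)
(-15 + 68)*g = (-15 + 68)*(623/324) = 53*(623/324) = 33019/324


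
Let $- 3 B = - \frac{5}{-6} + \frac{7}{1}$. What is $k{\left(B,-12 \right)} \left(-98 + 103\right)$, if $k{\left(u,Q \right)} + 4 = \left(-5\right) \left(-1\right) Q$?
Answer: $-320$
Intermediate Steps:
$B = - \frac{47}{18}$ ($B = - \frac{- \frac{5}{-6} + \frac{7}{1}}{3} = - \frac{\left(-5\right) \left(- \frac{1}{6}\right) + 7 \cdot 1}{3} = - \frac{\frac{5}{6} + 7}{3} = \left(- \frac{1}{3}\right) \frac{47}{6} = - \frac{47}{18} \approx -2.6111$)
$k{\left(u,Q \right)} = -4 + 5 Q$ ($k{\left(u,Q \right)} = -4 + \left(-5\right) \left(-1\right) Q = -4 + 5 Q$)
$k{\left(B,-12 \right)} \left(-98 + 103\right) = \left(-4 + 5 \left(-12\right)\right) \left(-98 + 103\right) = \left(-4 - 60\right) 5 = \left(-64\right) 5 = -320$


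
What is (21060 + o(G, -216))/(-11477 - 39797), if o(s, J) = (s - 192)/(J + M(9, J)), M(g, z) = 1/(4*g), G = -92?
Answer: -81875862/199327675 ≈ -0.41076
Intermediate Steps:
M(g, z) = 1/(4*g)
o(s, J) = (-192 + s)/(1/36 + J) (o(s, J) = (s - 192)/(J + (¼)/9) = (-192 + s)/(J + (¼)*(⅑)) = (-192 + s)/(J + 1/36) = (-192 + s)/(1/36 + J))
(21060 + o(G, -216))/(-11477 - 39797) = (21060 + 36*(-192 - 92)/(1 + 36*(-216)))/(-11477 - 39797) = (21060 + 36*(-284)/(1 - 7776))/(-51274) = (21060 + 36*(-284)/(-7775))*(-1/51274) = (21060 + 36*(-1/7775)*(-284))*(-1/51274) = (21060 + 10224/7775)*(-1/51274) = (163751724/7775)*(-1/51274) = -81875862/199327675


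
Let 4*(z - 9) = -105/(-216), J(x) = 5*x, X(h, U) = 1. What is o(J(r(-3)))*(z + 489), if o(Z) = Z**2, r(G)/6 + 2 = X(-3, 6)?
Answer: 3586475/8 ≈ 4.4831e+5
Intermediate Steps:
r(G) = -6 (r(G) = -12 + 6*1 = -12 + 6 = -6)
z = 2627/288 (z = 9 + (-105/(-216))/4 = 9 + (-105*(-1/216))/4 = 9 + (1/4)*(35/72) = 9 + 35/288 = 2627/288 ≈ 9.1215)
o(J(r(-3)))*(z + 489) = (5*(-6))**2*(2627/288 + 489) = (-30)**2*(143459/288) = 900*(143459/288) = 3586475/8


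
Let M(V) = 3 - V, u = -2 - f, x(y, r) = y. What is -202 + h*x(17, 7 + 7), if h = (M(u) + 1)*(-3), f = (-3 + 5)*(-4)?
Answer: -100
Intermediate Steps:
f = -8 (f = 2*(-4) = -8)
u = 6 (u = -2 - 1*(-8) = -2 + 8 = 6)
h = 6 (h = ((3 - 1*6) + 1)*(-3) = ((3 - 6) + 1)*(-3) = (-3 + 1)*(-3) = -2*(-3) = 6)
-202 + h*x(17, 7 + 7) = -202 + 6*17 = -202 + 102 = -100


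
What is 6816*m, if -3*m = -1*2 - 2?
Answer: 9088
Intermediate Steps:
m = 4/3 (m = -(-1*2 - 2)/3 = -(-2 - 2)/3 = -1/3*(-4) = 4/3 ≈ 1.3333)
6816*m = 6816*(4/3) = 9088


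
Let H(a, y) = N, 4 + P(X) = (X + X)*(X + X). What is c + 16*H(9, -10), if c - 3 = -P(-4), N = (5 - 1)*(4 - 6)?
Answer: -185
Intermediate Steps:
N = -8 (N = 4*(-2) = -8)
P(X) = -4 + 4*X² (P(X) = -4 + (X + X)*(X + X) = -4 + (2*X)*(2*X) = -4 + 4*X²)
H(a, y) = -8
c = -57 (c = 3 - (-4 + 4*(-4)²) = 3 - (-4 + 4*16) = 3 - (-4 + 64) = 3 - 1*60 = 3 - 60 = -57)
c + 16*H(9, -10) = -57 + 16*(-8) = -57 - 128 = -185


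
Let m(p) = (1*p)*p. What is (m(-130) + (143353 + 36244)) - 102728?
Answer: 93769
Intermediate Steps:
m(p) = p² (m(p) = p*p = p²)
(m(-130) + (143353 + 36244)) - 102728 = ((-130)² + (143353 + 36244)) - 102728 = (16900 + 179597) - 102728 = 196497 - 102728 = 93769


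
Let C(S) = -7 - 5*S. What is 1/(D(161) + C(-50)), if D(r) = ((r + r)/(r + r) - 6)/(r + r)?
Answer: 322/78241 ≈ 0.0041155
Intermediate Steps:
D(r) = -5/(2*r) (D(r) = ((2*r)/((2*r)) - 6)/((2*r)) = ((2*r)*(1/(2*r)) - 6)*(1/(2*r)) = (1 - 6)*(1/(2*r)) = -5/(2*r))
1/(D(161) + C(-50)) = 1/(-5/2/161 + (-7 - 5*(-50))) = 1/(-5/2*1/161 + (-7 + 250)) = 1/(-5/322 + 243) = 1/(78241/322) = 322/78241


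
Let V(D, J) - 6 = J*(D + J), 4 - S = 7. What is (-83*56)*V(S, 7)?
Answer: -158032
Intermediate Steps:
S = -3 (S = 4 - 1*7 = 4 - 7 = -3)
V(D, J) = 6 + J*(D + J)
(-83*56)*V(S, 7) = (-83*56)*(6 + 7² - 3*7) = -4648*(6 + 49 - 21) = -4648*34 = -158032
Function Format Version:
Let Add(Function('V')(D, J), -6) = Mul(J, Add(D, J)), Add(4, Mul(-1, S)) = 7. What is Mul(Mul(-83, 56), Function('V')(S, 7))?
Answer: -158032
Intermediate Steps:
S = -3 (S = Add(4, Mul(-1, 7)) = Add(4, -7) = -3)
Function('V')(D, J) = Add(6, Mul(J, Add(D, J)))
Mul(Mul(-83, 56), Function('V')(S, 7)) = Mul(Mul(-83, 56), Add(6, Pow(7, 2), Mul(-3, 7))) = Mul(-4648, Add(6, 49, -21)) = Mul(-4648, 34) = -158032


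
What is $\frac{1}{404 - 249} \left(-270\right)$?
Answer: $- \frac{54}{31} \approx -1.7419$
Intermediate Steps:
$\frac{1}{404 - 249} \left(-270\right) = \frac{1}{155} \left(-270\right) = - \frac{54}{31}$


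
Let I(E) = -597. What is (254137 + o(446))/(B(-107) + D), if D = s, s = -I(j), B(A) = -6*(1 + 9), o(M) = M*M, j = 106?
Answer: 453053/537 ≈ 843.67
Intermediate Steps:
o(M) = M²
B(A) = -60 (B(A) = -6*10 = -60)
s = 597 (s = -1*(-597) = 597)
D = 597
(254137 + o(446))/(B(-107) + D) = (254137 + 446²)/(-60 + 597) = (254137 + 198916)/537 = 453053*(1/537) = 453053/537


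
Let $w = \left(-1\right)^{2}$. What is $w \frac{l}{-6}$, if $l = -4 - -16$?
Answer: $-2$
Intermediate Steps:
$l = 12$ ($l = -4 + 16 = 12$)
$w = 1$
$w \frac{l}{-6} = 1 \frac{12}{-6} = 1 \cdot 12 \left(- \frac{1}{6}\right) = 1 \left(-2\right) = -2$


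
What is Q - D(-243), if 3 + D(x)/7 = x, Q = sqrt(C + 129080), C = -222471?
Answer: 1722 + I*sqrt(93391) ≈ 1722.0 + 305.6*I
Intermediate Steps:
Q = I*sqrt(93391) (Q = sqrt(-222471 + 129080) = sqrt(-93391) = I*sqrt(93391) ≈ 305.6*I)
D(x) = -21 + 7*x
Q - D(-243) = I*sqrt(93391) - (-21 + 7*(-243)) = I*sqrt(93391) - (-21 - 1701) = I*sqrt(93391) - 1*(-1722) = I*sqrt(93391) + 1722 = 1722 + I*sqrt(93391)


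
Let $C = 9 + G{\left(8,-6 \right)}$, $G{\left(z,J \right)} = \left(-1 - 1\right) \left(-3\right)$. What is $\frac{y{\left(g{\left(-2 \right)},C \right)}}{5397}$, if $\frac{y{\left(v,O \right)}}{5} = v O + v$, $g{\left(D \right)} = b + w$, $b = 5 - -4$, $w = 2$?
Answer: $\frac{880}{5397} \approx 0.16305$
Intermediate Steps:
$G{\left(z,J \right)} = 6$ ($G{\left(z,J \right)} = \left(-2\right) \left(-3\right) = 6$)
$b = 9$ ($b = 5 + 4 = 9$)
$g{\left(D \right)} = 11$ ($g{\left(D \right)} = 9 + 2 = 11$)
$C = 15$ ($C = 9 + 6 = 15$)
$y{\left(v,O \right)} = 5 v + 5 O v$ ($y{\left(v,O \right)} = 5 \left(v O + v\right) = 5 \left(O v + v\right) = 5 \left(v + O v\right) = 5 v + 5 O v$)
$\frac{y{\left(g{\left(-2 \right)},C \right)}}{5397} = \frac{5 \cdot 11 \left(1 + 15\right)}{5397} = 5 \cdot 11 \cdot 16 \cdot \frac{1}{5397} = 880 \cdot \frac{1}{5397} = \frac{880}{5397}$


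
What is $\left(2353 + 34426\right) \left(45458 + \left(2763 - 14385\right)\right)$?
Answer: $1244454244$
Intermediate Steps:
$\left(2353 + 34426\right) \left(45458 + \left(2763 - 14385\right)\right) = 36779 \left(45458 + \left(2763 - 14385\right)\right) = 36779 \left(45458 - 11622\right) = 36779 \cdot 33836 = 1244454244$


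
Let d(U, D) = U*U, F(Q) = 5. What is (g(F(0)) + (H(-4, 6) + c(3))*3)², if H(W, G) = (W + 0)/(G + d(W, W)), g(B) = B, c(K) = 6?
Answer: 61009/121 ≈ 504.21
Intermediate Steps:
d(U, D) = U²
H(W, G) = W/(G + W²) (H(W, G) = (W + 0)/(G + W²) = W/(G + W²))
(g(F(0)) + (H(-4, 6) + c(3))*3)² = (5 + (-4/(6 + (-4)²) + 6)*3)² = (5 + (-4/(6 + 16) + 6)*3)² = (5 + (-4/22 + 6)*3)² = (5 + (-4*1/22 + 6)*3)² = (5 + (-2/11 + 6)*3)² = (5 + (64/11)*3)² = (5 + 192/11)² = (247/11)² = 61009/121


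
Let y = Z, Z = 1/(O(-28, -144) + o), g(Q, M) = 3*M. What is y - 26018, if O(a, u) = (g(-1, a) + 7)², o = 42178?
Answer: -1251647925/48107 ≈ -26018.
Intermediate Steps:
O(a, u) = (7 + 3*a)² (O(a, u) = (3*a + 7)² = (7 + 3*a)²)
Z = 1/48107 (Z = 1/((7 + 3*(-28))² + 42178) = 1/((7 - 84)² + 42178) = 1/((-77)² + 42178) = 1/(5929 + 42178) = 1/48107 ≈ 2.0787e-5)
y = 1/48107 ≈ 2.0787e-5
y - 26018 = 1/48107 - 26018 = -1251647925/48107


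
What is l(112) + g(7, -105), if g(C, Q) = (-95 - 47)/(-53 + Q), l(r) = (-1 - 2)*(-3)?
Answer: 782/79 ≈ 9.8987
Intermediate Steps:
l(r) = 9 (l(r) = -3*(-3) = 9)
g(C, Q) = -142/(-53 + Q)
l(112) + g(7, -105) = 9 - 142/(-53 - 105) = 9 - 142/(-158) = 9 - 142*(-1/158) = 9 + 71/79 = 782/79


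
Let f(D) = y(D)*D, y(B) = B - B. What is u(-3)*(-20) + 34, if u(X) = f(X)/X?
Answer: 34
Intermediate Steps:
y(B) = 0
f(D) = 0 (f(D) = 0*D = 0)
u(X) = 0 (u(X) = 0/X = 0)
u(-3)*(-20) + 34 = 0*(-20) + 34 = 0 + 34 = 34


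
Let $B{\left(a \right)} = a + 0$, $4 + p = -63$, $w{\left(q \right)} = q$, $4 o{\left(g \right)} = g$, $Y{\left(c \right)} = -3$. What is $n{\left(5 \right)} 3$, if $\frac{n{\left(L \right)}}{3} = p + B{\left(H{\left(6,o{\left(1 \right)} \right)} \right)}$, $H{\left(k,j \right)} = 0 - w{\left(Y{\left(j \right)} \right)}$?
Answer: $-576$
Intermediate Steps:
$o{\left(g \right)} = \frac{g}{4}$
$H{\left(k,j \right)} = 3$ ($H{\left(k,j \right)} = 0 - -3 = 0 + 3 = 3$)
$p = -67$ ($p = -4 - 63 = -67$)
$B{\left(a \right)} = a$
$n{\left(L \right)} = -192$ ($n{\left(L \right)} = 3 \left(-67 + 3\right) = 3 \left(-64\right) = -192$)
$n{\left(5 \right)} 3 = \left(-192\right) 3 = -576$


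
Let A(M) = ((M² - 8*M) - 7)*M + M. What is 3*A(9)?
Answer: 81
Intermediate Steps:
A(M) = M + M*(-7 + M² - 8*M) (A(M) = (-7 + M² - 8*M)*M + M = M*(-7 + M² - 8*M) + M = M + M*(-7 + M² - 8*M))
3*A(9) = 3*(9*(-6 + 9² - 8*9)) = 3*(9*(-6 + 81 - 72)) = 3*(9*3) = 3*27 = 81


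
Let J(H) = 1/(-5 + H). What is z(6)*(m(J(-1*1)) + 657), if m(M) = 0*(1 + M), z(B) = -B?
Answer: -3942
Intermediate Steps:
m(M) = 0
z(6)*(m(J(-1*1)) + 657) = (-1*6)*(0 + 657) = -6*657 = -3942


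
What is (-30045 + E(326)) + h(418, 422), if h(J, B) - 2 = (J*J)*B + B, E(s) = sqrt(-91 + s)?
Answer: 73703907 + sqrt(235) ≈ 7.3704e+7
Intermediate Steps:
h(J, B) = 2 + B + B*J**2 (h(J, B) = 2 + ((J*J)*B + B) = 2 + (J**2*B + B) = 2 + (B*J**2 + B) = 2 + (B + B*J**2) = 2 + B + B*J**2)
(-30045 + E(326)) + h(418, 422) = (-30045 + sqrt(-91 + 326)) + (2 + 422 + 422*418**2) = (-30045 + sqrt(235)) + (2 + 422 + 422*174724) = (-30045 + sqrt(235)) + (2 + 422 + 73733528) = (-30045 + sqrt(235)) + 73733952 = 73703907 + sqrt(235)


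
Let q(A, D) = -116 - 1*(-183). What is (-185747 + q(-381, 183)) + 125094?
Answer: -60586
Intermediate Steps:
q(A, D) = 67 (q(A, D) = -116 + 183 = 67)
(-185747 + q(-381, 183)) + 125094 = (-185747 + 67) + 125094 = -185680 + 125094 = -60586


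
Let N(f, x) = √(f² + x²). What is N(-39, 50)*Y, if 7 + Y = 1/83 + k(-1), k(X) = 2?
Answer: -414*√4021/83 ≈ -316.29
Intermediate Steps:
Y = -414/83 (Y = -7 + (1/83 + 2) = -7 + 167/83 = -414/83 ≈ -4.9880)
N(-39, 50)*Y = √((-39)² + 50²)*(-414/83) = √(1521 + 2500)*(-414/83) = √4021*(-414/83) = -414*√4021/83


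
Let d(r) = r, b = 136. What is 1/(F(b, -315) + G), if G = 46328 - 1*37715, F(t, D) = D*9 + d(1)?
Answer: 1/5779 ≈ 0.00017304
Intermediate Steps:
F(t, D) = 1 + 9*D (F(t, D) = D*9 + 1 = 9*D + 1 = 1 + 9*D)
G = 8613 (G = 46328 - 37715 = 8613)
1/(F(b, -315) + G) = 1/((1 + 9*(-315)) + 8613) = 1/((1 - 2835) + 8613) = 1/(-2834 + 8613) = 1/5779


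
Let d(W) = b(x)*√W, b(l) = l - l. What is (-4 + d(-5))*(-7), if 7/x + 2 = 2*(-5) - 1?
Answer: 28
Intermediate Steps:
x = -7/13 (x = 7/(-2 + (2*(-5) - 1)) = 7/(-2 + (-10 - 1)) = 7/(-2 - 11) = 7/(-13) = 7*(-1/13) = -7/13 ≈ -0.53846)
b(l) = 0
d(W) = 0 (d(W) = 0*√W = 0)
(-4 + d(-5))*(-7) = (-4 + 0)*(-7) = -4*(-7) = 28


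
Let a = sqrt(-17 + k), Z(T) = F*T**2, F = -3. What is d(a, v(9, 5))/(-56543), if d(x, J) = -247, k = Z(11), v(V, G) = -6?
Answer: 247/56543 ≈ 0.0043684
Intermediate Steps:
Z(T) = -3*T**2
k = -363 (k = -3*11**2 = -3*121 = -363)
a = 2*I*sqrt(95) (a = sqrt(-17 - 363) = sqrt(-380) = 2*I*sqrt(95) ≈ 19.494*I)
d(a, v(9, 5))/(-56543) = -247/(-56543) = -247*(-1/56543) = 247/56543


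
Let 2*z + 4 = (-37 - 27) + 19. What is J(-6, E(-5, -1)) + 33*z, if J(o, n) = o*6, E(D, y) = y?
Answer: -1689/2 ≈ -844.50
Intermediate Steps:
J(o, n) = 6*o
z = -49/2 (z = -2 + ((-37 - 27) + 19)/2 = -2 + (-64 + 19)/2 = -2 + (1/2)*(-45) = -2 - 45/2 = -49/2 ≈ -24.500)
J(-6, E(-5, -1)) + 33*z = 6*(-6) + 33*(-49/2) = -36 - 1617/2 = -1689/2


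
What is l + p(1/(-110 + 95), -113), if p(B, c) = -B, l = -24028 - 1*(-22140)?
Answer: -28319/15 ≈ -1887.9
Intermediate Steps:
l = -1888 (l = -24028 + 22140 = -1888)
l + p(1/(-110 + 95), -113) = -1888 - 1/(-110 + 95) = -1888 - 1/(-15) = -1888 - 1*(-1/15) = -1888 + 1/15 = -28319/15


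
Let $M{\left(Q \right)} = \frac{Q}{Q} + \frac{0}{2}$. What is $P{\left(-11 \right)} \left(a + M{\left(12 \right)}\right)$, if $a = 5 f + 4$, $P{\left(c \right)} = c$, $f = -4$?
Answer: $165$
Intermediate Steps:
$M{\left(Q \right)} = 1$ ($M{\left(Q \right)} = 1 + 0 \cdot \frac{1}{2} = 1 + 0 = 1$)
$a = -16$ ($a = 5 \left(-4\right) + 4 = -20 + 4 = -16$)
$P{\left(-11 \right)} \left(a + M{\left(12 \right)}\right) = - 11 \left(-16 + 1\right) = \left(-11\right) \left(-15\right) = 165$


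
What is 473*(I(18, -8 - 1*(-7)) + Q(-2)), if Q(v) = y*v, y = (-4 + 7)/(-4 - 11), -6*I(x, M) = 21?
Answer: -14663/10 ≈ -1466.3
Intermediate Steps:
I(x, M) = -7/2 (I(x, M) = -⅙*21 = -7/2)
y = -⅕ (y = 3/(-15) = 3*(-1/15) = -⅕ ≈ -0.20000)
Q(v) = -v/5
473*(I(18, -8 - 1*(-7)) + Q(-2)) = 473*(-7/2 - ⅕*(-2)) = 473*(-7/2 + ⅖) = 473*(-31/10) = -14663/10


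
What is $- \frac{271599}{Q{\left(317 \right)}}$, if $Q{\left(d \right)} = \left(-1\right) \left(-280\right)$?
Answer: $- \frac{271599}{280} \approx -970.0$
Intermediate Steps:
$Q{\left(d \right)} = 280$
$- \frac{271599}{Q{\left(317 \right)}} = - \frac{271599}{280}$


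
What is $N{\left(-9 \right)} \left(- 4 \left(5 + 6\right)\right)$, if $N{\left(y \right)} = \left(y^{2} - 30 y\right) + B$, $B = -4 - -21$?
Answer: $-16192$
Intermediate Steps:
$B = 17$ ($B = -4 + 21 = 17$)
$N{\left(y \right)} = 17 + y^{2} - 30 y$ ($N{\left(y \right)} = \left(y^{2} - 30 y\right) + 17 = 17 + y^{2} - 30 y$)
$N{\left(-9 \right)} \left(- 4 \left(5 + 6\right)\right) = \left(17 + \left(-9\right)^{2} - -270\right) \left(- 4 \left(5 + 6\right)\right) = \left(17 + 81 + 270\right) \left(\left(-4\right) 11\right) = 368 \left(-44\right) = -16192$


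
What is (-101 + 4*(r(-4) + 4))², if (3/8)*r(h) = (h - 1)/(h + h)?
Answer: 55225/9 ≈ 6136.1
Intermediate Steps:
r(h) = 4*(-1 + h)/(3*h) (r(h) = 8*((h - 1)/(h + h))/3 = 8*((-1 + h)/((2*h)))/3 = 8*((-1 + h)*(1/(2*h)))/3 = 8*((-1 + h)/(2*h))/3 = 4*(-1 + h)/(3*h))
(-101 + 4*(r(-4) + 4))² = (-101 + 4*((4/3)*(-1 - 4)/(-4) + 4))² = (-101 + 4*((4/3)*(-¼)*(-5) + 4))² = (-101 + 4*(5/3 + 4))² = (-101 + 4*(17/3))² = (-101 + 68/3)² = (-235/3)² = 55225/9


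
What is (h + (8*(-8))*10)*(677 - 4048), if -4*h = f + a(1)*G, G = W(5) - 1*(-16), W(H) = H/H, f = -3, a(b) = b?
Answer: 4338477/2 ≈ 2.1692e+6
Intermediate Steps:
W(H) = 1
G = 17 (G = 1 - 1*(-16) = 1 + 16 = 17)
h = -7/2 (h = -(-3 + 1*17)/4 = -(-3 + 17)/4 = -¼*14 = -7/2 ≈ -3.5000)
(h + (8*(-8))*10)*(677 - 4048) = (-7/2 + (8*(-8))*10)*(677 - 4048) = (-7/2 - 64*10)*(-3371) = (-7/2 - 640)*(-3371) = -1287/2*(-3371) = 4338477/2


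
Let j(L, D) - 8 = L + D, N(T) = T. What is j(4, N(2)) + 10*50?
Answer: 514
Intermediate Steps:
j(L, D) = 8 + D + L (j(L, D) = 8 + (L + D) = 8 + (D + L) = 8 + D + L)
j(4, N(2)) + 10*50 = (8 + 2 + 4) + 10*50 = 14 + 500 = 514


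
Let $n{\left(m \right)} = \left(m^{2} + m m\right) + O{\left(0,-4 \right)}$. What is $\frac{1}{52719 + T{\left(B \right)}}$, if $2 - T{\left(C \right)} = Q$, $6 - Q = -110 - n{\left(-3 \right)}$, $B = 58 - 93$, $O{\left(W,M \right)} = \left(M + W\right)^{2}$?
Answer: $\frac{1}{52571} \approx 1.9022 \cdot 10^{-5}$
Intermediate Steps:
$n{\left(m \right)} = 16 + 2 m^{2}$ ($n{\left(m \right)} = \left(m^{2} + m m\right) + \left(-4 + 0\right)^{2} = \left(m^{2} + m^{2}\right) + \left(-4\right)^{2} = 2 m^{2} + 16 = 16 + 2 m^{2}$)
$B = -35$ ($B = 58 - 93 = -35$)
$Q = 150$ ($Q = 6 - \left(-110 - \left(16 + 2 \left(-3\right)^{2}\right)\right) = 6 - \left(-110 - \left(16 + 2 \cdot 9\right)\right) = 6 - \left(-110 - \left(16 + 18\right)\right) = 6 - \left(-110 - 34\right) = 6 - -144 = 6 + 144 = 150$)
$T{\left(C \right)} = -148$ ($T{\left(C \right)} = 2 - 150 = -148$)
$\frac{1}{52719 + T{\left(B \right)}} = \frac{1}{52719 - 148} = \frac{1}{52571}$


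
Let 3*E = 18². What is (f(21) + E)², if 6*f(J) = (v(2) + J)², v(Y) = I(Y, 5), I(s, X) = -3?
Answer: 26244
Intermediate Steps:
E = 108 (E = (⅓)*18² = (⅓)*324 = 108)
v(Y) = -3
f(J) = (-3 + J)²/6
(f(21) + E)² = ((-3 + 21)²/6 + 108)² = ((⅙)*18² + 108)² = ((⅙)*324 + 108)² = (54 + 108)² = 162² = 26244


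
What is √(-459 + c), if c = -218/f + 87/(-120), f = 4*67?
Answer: I*√826942810/1340 ≈ 21.46*I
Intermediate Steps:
f = 268
c = -4123/2680 (c = -218/268 + 87/(-120) = -218*1/268 + 87*(-1/120) = -109/134 - 29/40 = -4123/2680 ≈ -1.5384)
√(-459 + c) = √(-459 - 4123/2680) = √(-1234243/2680) = I*√826942810/1340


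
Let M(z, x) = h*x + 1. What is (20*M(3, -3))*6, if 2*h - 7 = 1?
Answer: -1320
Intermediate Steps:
h = 4 (h = 7/2 + (½)*1 = 7/2 + ½ = 4)
M(z, x) = 1 + 4*x (M(z, x) = 4*x + 1 = 1 + 4*x)
(20*M(3, -3))*6 = (20*(1 + 4*(-3)))*6 = (20*(1 - 12))*6 = (20*(-11))*6 = -220*6 = -1320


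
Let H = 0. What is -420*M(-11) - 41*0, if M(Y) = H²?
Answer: 0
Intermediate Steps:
M(Y) = 0 (M(Y) = 0² = 0)
-420*M(-11) - 41*0 = -420*0 - 41*0 = 0 + 0 = 0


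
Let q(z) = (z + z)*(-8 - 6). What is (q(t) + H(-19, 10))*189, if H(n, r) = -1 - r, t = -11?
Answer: 56133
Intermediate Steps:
q(z) = -28*z (q(z) = (2*z)*(-14) = -28*z)
(q(t) + H(-19, 10))*189 = (-28*(-11) + (-1 - 1*10))*189 = (308 + (-1 - 10))*189 = (308 - 11)*189 = 297*189 = 56133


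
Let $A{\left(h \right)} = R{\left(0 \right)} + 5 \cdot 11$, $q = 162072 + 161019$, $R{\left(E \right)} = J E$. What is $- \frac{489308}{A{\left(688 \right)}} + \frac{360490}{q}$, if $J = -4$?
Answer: $- \frac{158071184078}{17770005} \approx -8895.4$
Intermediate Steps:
$R{\left(E \right)} = - 4 E$
$q = 323091$
$A{\left(h \right)} = 55$ ($A{\left(h \right)} = \left(-4\right) 0 + 5 \cdot 11 = 0 + 55 = 55$)
$- \frac{489308}{A{\left(688 \right)}} + \frac{360490}{q} = - \frac{489308}{55} + \frac{360490}{323091} = - \frac{158071184078}{17770005}$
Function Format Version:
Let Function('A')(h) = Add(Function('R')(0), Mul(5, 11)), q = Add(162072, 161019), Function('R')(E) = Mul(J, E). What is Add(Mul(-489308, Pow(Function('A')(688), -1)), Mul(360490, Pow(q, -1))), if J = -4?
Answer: Rational(-158071184078, 17770005) ≈ -8895.4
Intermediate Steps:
Function('R')(E) = Mul(-4, E)
q = 323091
Function('A')(h) = 55 (Function('A')(h) = Add(Mul(-4, 0), Mul(5, 11)) = Add(0, 55) = 55)
Add(Mul(-489308, Pow(Function('A')(688), -1)), Mul(360490, Pow(q, -1))) = Add(Mul(-489308, Pow(55, -1)), Mul(360490, Pow(323091, -1))) = Add(Mul(-489308, Rational(1, 55)), Mul(360490, Rational(1, 323091))) = Add(Rational(-489308, 55), Rational(360490, 323091)) = Rational(-158071184078, 17770005)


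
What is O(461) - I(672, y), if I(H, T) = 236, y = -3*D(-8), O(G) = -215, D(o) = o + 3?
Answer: -451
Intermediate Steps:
D(o) = 3 + o
y = 15 (y = -3*(3 - 8) = -3*(-5) = 15)
O(461) - I(672, y) = -215 - 1*236 = -215 - 236 = -451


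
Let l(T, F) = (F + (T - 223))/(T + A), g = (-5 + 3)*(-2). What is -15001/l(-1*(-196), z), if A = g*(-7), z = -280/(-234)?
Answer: 294859656/3019 ≈ 97668.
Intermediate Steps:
g = 4 (g = -2*(-2) = 4)
z = 140/117 (z = -280*(-1/234) = 140/117 ≈ 1.1966)
A = -28 (A = 4*(-7) = -28)
l(T, F) = (-223 + F + T)/(-28 + T) (l(T, F) = (F + (T - 223))/(T - 28) = (F + (-223 + T))/(-28 + T) = (-223 + F + T)/(-28 + T))
-15001/l(-1*(-196), z) = -15001*(-28 - 1*(-196))/(-223 + 140/117 - 1*(-196)) = -15001*(-28 + 196)/(-223 + 140/117 + 196) = -15001/(-3019/117/168) = -15001/((1/168)*(-3019/117)) = -15001/(-3019/19656) = -15001*(-19656/3019) = 294859656/3019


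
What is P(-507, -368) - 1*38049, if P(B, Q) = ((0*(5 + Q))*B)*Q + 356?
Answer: -37693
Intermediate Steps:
P(B, Q) = 356 (P(B, Q) = (0*B)*Q + 356 = 0*Q + 356 = 0 + 356 = 356)
P(-507, -368) - 1*38049 = 356 - 1*38049 = 356 - 38049 = -37693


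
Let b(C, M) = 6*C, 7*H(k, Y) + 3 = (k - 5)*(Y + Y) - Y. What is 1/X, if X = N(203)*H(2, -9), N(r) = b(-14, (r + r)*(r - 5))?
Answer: -1/720 ≈ -0.0013889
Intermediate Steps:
H(k, Y) = -3/7 - Y/7 + 2*Y*(-5 + k)/7 (H(k, Y) = -3/7 + ((k - 5)*(Y + Y) - Y)/7 = -3/7 + ((-5 + k)*(2*Y) - Y)/7 = -3/7 + (2*Y*(-5 + k) - Y)/7 = -3/7 + (-Y + 2*Y*(-5 + k))/7 = -3/7 + (-Y/7 + 2*Y*(-5 + k)/7) = -3/7 - Y/7 + 2*Y*(-5 + k)/7)
N(r) = -84 (N(r) = 6*(-14) = -84)
X = -720 (X = -84*(-3/7 - 11/7*(-9) + (2/7)*(-9)*2) = -84*(-3/7 + 99/7 - 36/7) = -84*60/7 = -720)
1/X = 1/(-720) = -1/720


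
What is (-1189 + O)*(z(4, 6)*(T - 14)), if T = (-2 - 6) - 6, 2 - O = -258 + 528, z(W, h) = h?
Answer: 244776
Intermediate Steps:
O = -268 (O = 2 - (-258 + 528) = 2 - 1*270 = 2 - 270 = -268)
T = -14 (T = -8 - 6 = -14)
(-1189 + O)*(z(4, 6)*(T - 14)) = (-1189 - 268)*(6*(-14 - 14)) = -8742*(-28) = -1457*(-168) = 244776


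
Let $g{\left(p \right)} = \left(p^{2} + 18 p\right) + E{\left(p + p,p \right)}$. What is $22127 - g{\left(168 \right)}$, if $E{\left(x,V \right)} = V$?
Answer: $-9289$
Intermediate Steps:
$g{\left(p \right)} = p^{2} + 19 p$ ($g{\left(p \right)} = \left(p^{2} + 18 p\right) + p = p^{2} + 19 p$)
$22127 - g{\left(168 \right)} = 22127 - 168 \left(19 + 168\right) = 22127 - 168 \cdot 187 = 22127 - 31416 = -9289$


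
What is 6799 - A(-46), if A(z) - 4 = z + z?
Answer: 6887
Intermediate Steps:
A(z) = 4 + 2*z (A(z) = 4 + (z + z) = 4 + 2*z)
6799 - A(-46) = 6799 - (4 + 2*(-46)) = 6799 - (4 - 92) = 6799 - 1*(-88) = 6799 + 88 = 6887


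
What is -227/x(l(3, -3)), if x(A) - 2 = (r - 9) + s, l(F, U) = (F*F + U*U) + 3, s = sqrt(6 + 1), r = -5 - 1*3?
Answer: 3405/218 + 227*sqrt(7)/218 ≈ 18.374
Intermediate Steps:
r = -8 (r = -5 - 3 = -8)
s = sqrt(7) ≈ 2.6458
l(F, U) = 3 + F**2 + U**2 (l(F, U) = (F**2 + U**2) + 3 = 3 + F**2 + U**2)
x(A) = -15 + sqrt(7) (x(A) = 2 + ((-8 - 9) + sqrt(7)) = 2 + (-17 + sqrt(7)) = -15 + sqrt(7))
-227/x(l(3, -3)) = -227/(-15 + sqrt(7))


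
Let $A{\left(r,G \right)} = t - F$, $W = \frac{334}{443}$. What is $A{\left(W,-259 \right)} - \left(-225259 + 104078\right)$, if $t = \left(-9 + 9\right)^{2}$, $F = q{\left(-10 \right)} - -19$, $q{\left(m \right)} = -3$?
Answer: $121165$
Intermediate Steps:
$W = \frac{334}{443}$ ($W = 334 \cdot \frac{1}{443} = \frac{334}{443} \approx 0.75395$)
$F = 16$ ($F = -3 - -19 = -3 + 19 = 16$)
$t = 0$ ($t = 0^{2} = 0$)
$A{\left(r,G \right)} = -16$ ($A{\left(r,G \right)} = 0 - 16 = -16$)
$A{\left(W,-259 \right)} - \left(-225259 + 104078\right) = -16 - \left(-225259 + 104078\right) = -16 - -121181 = -16 + 121181 = 121165$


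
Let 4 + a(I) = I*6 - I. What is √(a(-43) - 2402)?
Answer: I*√2621 ≈ 51.196*I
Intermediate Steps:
a(I) = -4 + 5*I (a(I) = -4 + (I*6 - I) = -4 + (6*I - I) = -4 + 5*I)
√(a(-43) - 2402) = √((-4 + 5*(-43)) - 2402) = √((-4 - 215) - 2402) = √(-219 - 2402) = √(-2621) = I*√2621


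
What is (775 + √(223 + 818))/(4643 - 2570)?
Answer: 775/2073 + √1041/2073 ≈ 0.38942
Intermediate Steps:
(775 + √(223 + 818))/(4643 - 2570) = (775 + √1041)/2073 = (775 + √1041)*(1/2073) = 775/2073 + √1041/2073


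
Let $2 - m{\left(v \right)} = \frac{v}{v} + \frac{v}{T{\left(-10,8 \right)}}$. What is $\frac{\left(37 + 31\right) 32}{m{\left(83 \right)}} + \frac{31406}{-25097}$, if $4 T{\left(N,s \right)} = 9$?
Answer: $- \frac{29508458}{476843} \approx -61.883$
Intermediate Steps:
$T{\left(N,s \right)} = \frac{9}{4}$ ($T{\left(N,s \right)} = \frac{1}{4} \cdot 9 = \frac{9}{4}$)
$m{\left(v \right)} = 1 - \frac{4 v}{9}$ ($m{\left(v \right)} = 2 - \left(\frac{v}{v} + \frac{v}{\frac{9}{4}}\right) = 2 - \left(1 + v \frac{4}{9}\right) = 2 - \left(1 + \frac{4 v}{9}\right) = 1 - \frac{4 v}{9}$)
$\frac{\left(37 + 31\right) 32}{m{\left(83 \right)}} + \frac{31406}{-25097} = \frac{\left(37 + 31\right) 32}{1 - \frac{332}{9}} + \frac{31406}{-25097} = \frac{68 \cdot 32}{1 - \frac{332}{9}} + 31406 \left(- \frac{1}{25097}\right) = \frac{2176}{- \frac{323}{9}} - \frac{31406}{25097} = 2176 \left(- \frac{9}{323}\right) - \frac{31406}{25097} = - \frac{1152}{19} - \frac{31406}{25097} = - \frac{29508458}{476843}$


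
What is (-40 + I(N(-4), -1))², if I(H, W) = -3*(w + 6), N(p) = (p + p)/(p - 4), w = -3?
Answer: 2401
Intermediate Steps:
N(p) = 2*p/(-4 + p) (N(p) = (2*p)/(-4 + p) = 2*p/(-4 + p))
I(H, W) = -9 (I(H, W) = -3*(-3 + 6) = -3*3 = -9)
(-40 + I(N(-4), -1))² = (-40 - 9)² = (-49)² = 2401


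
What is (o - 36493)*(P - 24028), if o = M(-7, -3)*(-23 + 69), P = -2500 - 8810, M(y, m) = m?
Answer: 1294466278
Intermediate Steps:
P = -11310
o = -138 (o = -3*(-23 + 69) = -3*46 = -138)
(o - 36493)*(P - 24028) = (-138 - 36493)*(-11310 - 24028) = -36631*(-35338) = 1294466278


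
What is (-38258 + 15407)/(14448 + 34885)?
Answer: -22851/49333 ≈ -0.46320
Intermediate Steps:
(-38258 + 15407)/(14448 + 34885) = -22851/49333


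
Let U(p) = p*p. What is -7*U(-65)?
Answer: -29575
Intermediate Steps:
U(p) = p²
-7*U(-65) = -7*(-65)² = -7*4225 = -29575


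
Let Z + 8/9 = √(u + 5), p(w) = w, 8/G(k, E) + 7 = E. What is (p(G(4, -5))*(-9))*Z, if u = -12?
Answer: -16/3 + 6*I*√7 ≈ -5.3333 + 15.875*I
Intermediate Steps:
G(k, E) = 8/(-7 + E)
Z = -8/9 + I*√7 (Z = -8/9 + √(-12 + 5) = -8/9 + √(-7) = -8/9 + I*√7 ≈ -0.88889 + 2.6458*I)
(p(G(4, -5))*(-9))*Z = ((8/(-7 - 5))*(-9))*(-8/9 + I*√7) = ((8/(-12))*(-9))*(-8/9 + I*√7) = ((8*(-1/12))*(-9))*(-8/9 + I*√7) = (-⅔*(-9))*(-8/9 + I*√7) = 6*(-8/9 + I*√7) = -16/3 + 6*I*√7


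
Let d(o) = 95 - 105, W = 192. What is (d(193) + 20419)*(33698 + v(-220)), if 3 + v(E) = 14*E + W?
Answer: 628740063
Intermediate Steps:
d(o) = -10
v(E) = 189 + 14*E (v(E) = -3 + (14*E + 192) = -3 + (192 + 14*E) = 189 + 14*E)
(d(193) + 20419)*(33698 + v(-220)) = (-10 + 20419)*(33698 + (189 + 14*(-220))) = 20409*(33698 + (189 - 3080)) = 20409*(33698 - 2891) = 20409*30807 = 628740063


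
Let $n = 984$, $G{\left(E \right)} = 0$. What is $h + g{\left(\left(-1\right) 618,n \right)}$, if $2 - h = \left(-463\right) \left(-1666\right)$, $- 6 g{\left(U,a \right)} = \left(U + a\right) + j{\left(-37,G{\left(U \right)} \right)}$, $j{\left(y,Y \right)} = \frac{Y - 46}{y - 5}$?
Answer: $- \frac{97198565}{126} \approx -7.7142 \cdot 10^{5}$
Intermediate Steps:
$j{\left(y,Y \right)} = \frac{-46 + Y}{-5 + y}$
$g{\left(U,a \right)} = - \frac{23}{126} - \frac{U}{6} - \frac{a}{6}$ ($g{\left(U,a \right)} = - \frac{\left(U + a\right) + \frac{-46 + 0}{-5 - 37}}{6} = - \frac{\left(U + a\right) + \frac{1}{-42} \left(-46\right)}{6} = - \frac{\left(U + a\right) - - \frac{23}{21}}{6} = - \frac{\left(U + a\right) + \frac{23}{21}}{6} = - \frac{\frac{23}{21} + U + a}{6} = - \frac{23}{126} - \frac{U}{6} - \frac{a}{6}$)
$h = -771356$ ($h = 2 - \left(-463\right) \left(-1666\right) = 2 - 771358 = -771356$)
$h + g{\left(\left(-1\right) 618,n \right)} = -771356 - \left(\frac{20687}{126} + \frac{1}{6} \left(-1\right) 618\right) = -771356 - \frac{7709}{126} = - \frac{97198565}{126}$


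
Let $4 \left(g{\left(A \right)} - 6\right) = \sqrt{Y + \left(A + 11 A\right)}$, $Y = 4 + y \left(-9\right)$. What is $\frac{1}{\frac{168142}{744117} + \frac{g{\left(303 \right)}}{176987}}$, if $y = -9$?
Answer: $\frac{30988008348}{7005826033} \approx 4.4232$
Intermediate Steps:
$Y = 85$ ($Y = 4 - -81 = 4 + 81 = 85$)
$g{\left(A \right)} = 6 + \frac{\sqrt{85 + 12 A}}{4}$ ($g{\left(A \right)} = 6 + \frac{\sqrt{85 + \left(A + 11 A\right)}}{4} = 6 + \frac{\sqrt{85 + 12 A}}{4}$)
$\frac{1}{\frac{168142}{744117} + \frac{g{\left(303 \right)}}{176987}} = \frac{1}{\frac{168142}{744117} + \frac{6 + \frac{\sqrt{85 + 12 \cdot 303}}{4}}{176987}} = \frac{1}{168142 \cdot \frac{1}{744117} + \left(6 + \frac{\sqrt{85 + 3636}}{4}\right) \frac{1}{176987}} = \frac{1}{\frac{168142}{744117} + \left(6 + \frac{\sqrt{3721}}{4}\right) \frac{1}{176987}} = \frac{1}{\frac{168142}{744117} + \left(6 + \frac{1}{4} \cdot 61\right) \frac{1}{176987}} = \frac{1}{\frac{168142}{744117} + \left(6 + \frac{61}{4}\right) \frac{1}{176987}} = \frac{1}{\frac{168142}{744117} + \frac{85}{4} \cdot \frac{1}{176987}} = \frac{1}{\frac{168142}{744117} + \frac{5}{41644}} = \frac{1}{\frac{7005826033}{30988008348}} = \frac{30988008348}{7005826033}$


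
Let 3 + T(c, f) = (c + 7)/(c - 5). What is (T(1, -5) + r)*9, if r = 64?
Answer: 531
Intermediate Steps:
T(c, f) = -3 + (7 + c)/(-5 + c) (T(c, f) = -3 + (c + 7)/(c - 5) = -3 + (7 + c)/(-5 + c))
(T(1, -5) + r)*9 = (2*(11 - 1*1)/(-5 + 1) + 64)*9 = (2*(11 - 1)/(-4) + 64)*9 = (2*(-¼)*10 + 64)*9 = (-5 + 64)*9 = 59*9 = 531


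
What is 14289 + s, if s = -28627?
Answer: -14338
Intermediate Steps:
14289 + s = 14289 - 28627 = -14338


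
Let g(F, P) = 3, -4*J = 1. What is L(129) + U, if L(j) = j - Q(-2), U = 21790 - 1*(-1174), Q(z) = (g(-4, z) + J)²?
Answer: 369367/16 ≈ 23085.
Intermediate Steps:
J = -¼ (J = -¼*1 = -¼ ≈ -0.25000)
Q(z) = 121/16 (Q(z) = (3 - ¼)² = (11/4)² = 121/16)
U = 22964 (U = 21790 + 1174 = 22964)
L(j) = -121/16 + j (L(j) = j - 1*121/16 = j - 121/16 = -121/16 + j)
L(129) + U = (-121/16 + 129) + 22964 = 1943/16 + 22964 = 369367/16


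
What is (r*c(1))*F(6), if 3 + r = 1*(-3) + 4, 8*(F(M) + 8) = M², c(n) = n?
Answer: 7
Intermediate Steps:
F(M) = -8 + M²/8
r = -2 (r = -3 + (1*(-3) + 4) = -3 + (-3 + 4) = -3 + 1 = -2)
(r*c(1))*F(6) = (-2*1)*(-8 + (⅛)*6²) = -2*(-8 + (⅛)*36) = -2*(-8 + 9/2) = -2*(-7/2) = 7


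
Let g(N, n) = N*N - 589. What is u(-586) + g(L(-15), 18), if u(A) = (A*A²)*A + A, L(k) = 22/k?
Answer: 26532182619709/225 ≈ 1.1792e+11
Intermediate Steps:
u(A) = A + A⁴ (u(A) = A³*A + A = A⁴ + A = A + A⁴)
g(N, n) = -589 + N² (g(N, n) = N² - 589 = -589 + N²)
u(-586) + g(L(-15), 18) = (-586 + (-586)⁴) + (-589 + (22/(-15))²) = (-586 + 117920812816) + (-589 + (22*(-1/15))²) = 117920812230 + (-589 + (-22/15)²) = 117920812230 + (-589 + 484/225) = 117920812230 - 132041/225 = 26532182619709/225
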